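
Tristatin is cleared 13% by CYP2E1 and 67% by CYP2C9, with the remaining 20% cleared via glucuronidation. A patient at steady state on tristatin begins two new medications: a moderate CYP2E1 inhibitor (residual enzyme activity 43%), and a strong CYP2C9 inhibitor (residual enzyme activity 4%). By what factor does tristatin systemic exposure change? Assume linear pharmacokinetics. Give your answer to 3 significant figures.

The CYP2E1 pathway (13% of clearance) is reduced to 0.43× activity: 0.13 × 0.43 = 0.0559.
The CYP2C9 pathway (67% of clearance) is reduced to 0.04× activity: 0.67 × 0.04 = 0.0268.
Non-CYP routes (20%) are unchanged.
CL_new/CL_old = 0.0559 + 0.0268 + 0.2 = 0.2827.
Systemic exposure ∝ 1/CL: fold-change = 1 / 0.2827 = 3.54.

3.54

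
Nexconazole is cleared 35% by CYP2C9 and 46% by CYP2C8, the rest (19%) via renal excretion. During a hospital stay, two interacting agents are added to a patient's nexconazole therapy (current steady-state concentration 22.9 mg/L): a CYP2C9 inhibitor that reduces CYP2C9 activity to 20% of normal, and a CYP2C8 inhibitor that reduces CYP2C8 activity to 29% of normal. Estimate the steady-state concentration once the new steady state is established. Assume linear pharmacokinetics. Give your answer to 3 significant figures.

CYP2C9: 0.35 × 0.2 = 0.07
CYP2C8: 0.46 × 0.29 = 0.1334
Other: 0.19 (unchanged)
CL_new/CL_old = 0.07 + 0.1334 + 0.19 = 0.3934.
Steady-state concentration ∝ 1/CL: new value = 22.9 / 0.3934 = 58.2 mg/L.

58.2 mg/L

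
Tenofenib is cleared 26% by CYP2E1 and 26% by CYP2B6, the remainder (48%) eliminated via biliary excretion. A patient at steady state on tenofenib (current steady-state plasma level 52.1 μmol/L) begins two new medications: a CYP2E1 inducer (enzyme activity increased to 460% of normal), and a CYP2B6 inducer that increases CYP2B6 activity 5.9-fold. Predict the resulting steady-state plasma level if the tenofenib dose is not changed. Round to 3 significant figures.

The CYP2E1 pathway (26% of clearance) increases to 4.6× activity: 0.26 × 4.6 = 1.196.
The CYP2B6 pathway (26% of clearance) increases to 5.9× activity: 0.26 × 5.9 = 1.534.
The remaining 48% of clearance is unaffected.
Relative clearance = 1.196 + 1.534 + 0.48 = 3.21.
New steady-state plasma level = 52.1 / 3.21 = 16.2 μmol/L (concentration scales inversely with clearance).

16.2 μmol/L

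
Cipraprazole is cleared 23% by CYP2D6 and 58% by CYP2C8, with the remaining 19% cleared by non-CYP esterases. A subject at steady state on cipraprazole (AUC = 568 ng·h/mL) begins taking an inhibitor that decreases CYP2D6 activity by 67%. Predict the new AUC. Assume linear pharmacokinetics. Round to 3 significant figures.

671 ng·h/mL

The CYP2D6 pathway (23% of clearance) falls to 0.33× activity: 0.23 × 0.33 = 0.0759.
CYP2C8 (58%) and the residual 19% are unaffected.
Relative clearance = 0.0759 + 0.58 + 0.19 = 0.8459.
With dosing unchanged, AUC scales as 1/CL: 568 / 0.8459 = 671 ng·h/mL.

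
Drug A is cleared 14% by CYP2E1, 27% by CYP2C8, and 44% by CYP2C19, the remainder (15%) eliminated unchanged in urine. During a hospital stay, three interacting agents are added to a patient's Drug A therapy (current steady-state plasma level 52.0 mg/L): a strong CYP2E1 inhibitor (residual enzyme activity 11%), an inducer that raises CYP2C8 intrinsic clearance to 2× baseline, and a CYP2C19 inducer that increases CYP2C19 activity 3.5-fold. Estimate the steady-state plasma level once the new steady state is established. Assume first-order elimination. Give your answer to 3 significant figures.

The CYP2E1 pathway (14% of clearance) is reduced to 0.11× activity: 0.14 × 0.11 = 0.0154.
The CYP2C8 pathway (27% of clearance) increases to 2× activity: 0.27 × 2 = 0.54.
The CYP2C19 pathway (44% of clearance) is boosted to 3.5× activity: 0.44 × 3.5 = 1.54.
The remaining 15% of clearance is unaffected.
New clearance relative to baseline: 0.0154 + 0.54 + 1.54 + 0.15 = 2.2454.
Steady-state plasma level ∝ 1/CL: new value = 52.0 / 2.2454 = 23.2 mg/L.

23.2 mg/L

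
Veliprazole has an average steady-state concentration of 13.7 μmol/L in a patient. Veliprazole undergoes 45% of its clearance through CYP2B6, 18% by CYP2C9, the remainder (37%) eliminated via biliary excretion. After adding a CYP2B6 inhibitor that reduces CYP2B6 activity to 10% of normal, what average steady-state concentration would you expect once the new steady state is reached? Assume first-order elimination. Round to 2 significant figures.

23 μmol/L

CYP2B6: 0.45 × 0.1 = 0.045
CYP2C9: 0.18 (unchanged)
Other: 0.37 (unchanged)
CL_new/CL_old = 0.045 + 0.18 + 0.37 = 0.595.
New average steady-state concentration = baseline ÷ relative clearance = 13.7 / 0.595 = 23 μmol/L.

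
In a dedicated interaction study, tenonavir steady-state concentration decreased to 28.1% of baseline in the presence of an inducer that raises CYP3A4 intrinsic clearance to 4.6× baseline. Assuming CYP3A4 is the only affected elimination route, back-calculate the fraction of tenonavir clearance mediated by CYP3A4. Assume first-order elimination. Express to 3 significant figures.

0.711

CL'/CL = 1 / 0.281 = 3.559
4.6·fm + (1 − fm) = 3.559
fm = (3.559 − 1) / (4.6 − 1) = 0.711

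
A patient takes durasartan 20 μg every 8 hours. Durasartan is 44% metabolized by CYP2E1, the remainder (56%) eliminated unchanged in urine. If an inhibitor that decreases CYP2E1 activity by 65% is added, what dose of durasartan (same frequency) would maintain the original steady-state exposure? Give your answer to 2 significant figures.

14 μg

CYP2E1: 0.44 × 0.35 = 0.154
Other: 0.56 (unchanged)
New clearance relative to baseline: 0.154 + 0.56 = 0.714.
Exposure is unchanged when dose changes in proportion to clearance. New dose = 20 μg × 0.714 = 14 μg.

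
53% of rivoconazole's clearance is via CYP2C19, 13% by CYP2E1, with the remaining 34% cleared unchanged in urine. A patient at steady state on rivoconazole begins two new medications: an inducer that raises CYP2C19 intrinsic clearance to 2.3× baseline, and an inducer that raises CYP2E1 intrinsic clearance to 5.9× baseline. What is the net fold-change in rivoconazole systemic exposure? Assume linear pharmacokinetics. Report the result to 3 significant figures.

0.430

The CYP2C19 pathway (53% of clearance) increases to 2.3× activity: 0.53 × 2.3 = 1.219.
The CYP2E1 pathway (13% of clearance) increases to 5.9× activity: 0.13 × 5.9 = 0.767.
The remaining 34% of clearance is unaffected.
CL_new/CL_old = 1.219 + 0.767 + 0.34 = 2.326.
Because systemic exposure varies inversely with clearance, the combined effect is 1 / 2.326 = 0.430.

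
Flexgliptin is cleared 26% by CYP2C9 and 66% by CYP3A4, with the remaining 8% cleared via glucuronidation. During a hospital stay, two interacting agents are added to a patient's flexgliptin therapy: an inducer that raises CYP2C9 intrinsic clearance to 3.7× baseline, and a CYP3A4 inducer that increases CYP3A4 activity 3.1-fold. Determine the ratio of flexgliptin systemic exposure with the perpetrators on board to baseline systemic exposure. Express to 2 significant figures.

0.32

The CYP2C9 pathway (26% of clearance) increases to 3.7× activity: 0.26 × 3.7 = 0.962.
The CYP3A4 pathway (66% of clearance) is boosted to 3.1× activity: 0.66 × 3.1 = 2.046.
The remaining 8% of clearance is unaffected.
CL_new/CL_old = 0.962 + 2.046 + 0.08 = 3.088.
Net systemic exposure ratio = 1 / 3.088 = 0.32.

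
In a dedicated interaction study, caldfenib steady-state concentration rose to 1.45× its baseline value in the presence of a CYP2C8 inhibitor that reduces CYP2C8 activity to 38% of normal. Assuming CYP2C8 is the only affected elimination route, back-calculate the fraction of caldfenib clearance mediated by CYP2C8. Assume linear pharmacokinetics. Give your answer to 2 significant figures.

Let fm be the CYP2C8 fraction. New clearance relative to baseline = fm × 0.38 + (1 − fm).
Steady-state concentration ratio = 1 / (new CL fraction), so new CL fraction = 1 / 1.45 = 0.6897.
fm × 0.38 + 1 − fm = 0.6897  ⇒  fm × (0.38 − 1) = −0.3103  ⇒  fm = 0.50.

0.50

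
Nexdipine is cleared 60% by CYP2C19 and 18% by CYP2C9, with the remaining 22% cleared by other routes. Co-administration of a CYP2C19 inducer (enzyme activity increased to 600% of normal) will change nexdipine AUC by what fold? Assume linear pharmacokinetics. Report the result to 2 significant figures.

0.25

The CYP2C19 pathway (60% of clearance) is boosted to 6× activity: 0.6 × 6 = 3.6.
CYP2C9 (18%) and the residual 22% are unaffected.
Relative clearance = 3.6 + 0.18 + 0.22 = 4.
Since AUC ∝ 1/CL, the ratio is 1 / 4 = 0.25.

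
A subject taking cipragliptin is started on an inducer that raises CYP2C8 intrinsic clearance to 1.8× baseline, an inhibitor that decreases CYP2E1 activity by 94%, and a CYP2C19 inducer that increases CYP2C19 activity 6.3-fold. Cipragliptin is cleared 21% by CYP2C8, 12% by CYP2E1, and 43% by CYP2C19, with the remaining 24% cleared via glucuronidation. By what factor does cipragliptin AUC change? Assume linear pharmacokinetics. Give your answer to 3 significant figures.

The CYP2C8 pathway (21% of clearance) rises to 1.8× activity: 0.21 × 1.8 = 0.378.
The CYP2E1 pathway (12% of clearance) falls to 0.06× activity: 0.12 × 0.06 = 0.0072.
The CYP2C19 pathway (43% of clearance) increases to 6.3× activity: 0.43 × 6.3 = 2.709.
The remaining 24% of clearance is unaffected.
CL_new/CL_old = 0.378 + 0.0072 + 2.709 + 0.24 = 3.3342.
AUC ∝ 1/CL: fold-change = 1 / 3.3342 = 0.300.

0.300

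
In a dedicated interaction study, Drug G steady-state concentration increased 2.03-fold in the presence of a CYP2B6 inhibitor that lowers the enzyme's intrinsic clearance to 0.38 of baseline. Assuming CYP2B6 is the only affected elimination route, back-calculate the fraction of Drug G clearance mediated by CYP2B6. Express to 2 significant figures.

CL'/CL = 1 / 2.03 = 0.4926
0.38·fm + (1 − fm) = 0.4926
fm = (0.4926 − 1) / (0.38 − 1) = 0.82

0.82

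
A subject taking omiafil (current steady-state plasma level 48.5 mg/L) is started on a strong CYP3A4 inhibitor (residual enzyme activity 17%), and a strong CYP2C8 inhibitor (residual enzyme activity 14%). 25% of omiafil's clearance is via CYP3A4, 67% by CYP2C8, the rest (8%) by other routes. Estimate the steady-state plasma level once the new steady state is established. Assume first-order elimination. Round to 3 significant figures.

224 mg/L

The CYP3A4 pathway (25% of clearance) drops to 0.17× activity: 0.25 × 0.17 = 0.0425.
The CYP2C8 pathway (67% of clearance) is reduced to 0.14× activity: 0.67 × 0.14 = 0.0938.
Non-CYP routes (8%) are unchanged.
CL_new/CL_old = 0.0425 + 0.0938 + 0.08 = 0.2163.
New steady-state plasma level = 48.5 / 0.2163 = 224 mg/L (concentration scales inversely with clearance).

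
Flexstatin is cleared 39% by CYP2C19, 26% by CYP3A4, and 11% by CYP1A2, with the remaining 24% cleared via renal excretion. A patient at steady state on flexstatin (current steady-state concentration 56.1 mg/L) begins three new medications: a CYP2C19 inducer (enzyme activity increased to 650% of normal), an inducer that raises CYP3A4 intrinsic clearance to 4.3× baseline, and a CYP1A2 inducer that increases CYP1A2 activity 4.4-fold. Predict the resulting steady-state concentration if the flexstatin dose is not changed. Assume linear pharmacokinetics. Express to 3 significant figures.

12.8 mg/L

The CYP2C19 pathway (39% of clearance) rises to 6.5× activity: 0.39 × 6.5 = 2.535.
The CYP3A4 pathway (26% of clearance) is boosted to 4.3× activity: 0.26 × 4.3 = 1.118.
The CYP1A2 pathway (11% of clearance) increases to 4.4× activity: 0.11 × 4.4 = 0.484.
The remaining 24% of clearance is unaffected.
CL_new/CL_old = 2.535 + 1.118 + 0.484 + 0.24 = 4.377.
New steady-state concentration = 56.1 / 4.377 = 12.8 mg/L (concentration scales inversely with clearance).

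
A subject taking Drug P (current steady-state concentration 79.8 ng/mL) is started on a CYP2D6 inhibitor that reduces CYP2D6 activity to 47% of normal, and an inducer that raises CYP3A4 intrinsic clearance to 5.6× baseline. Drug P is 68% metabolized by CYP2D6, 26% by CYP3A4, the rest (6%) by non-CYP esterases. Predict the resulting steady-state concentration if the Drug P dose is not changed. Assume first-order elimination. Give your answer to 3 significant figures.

The CYP2D6 pathway (68% of clearance) drops to 0.47× activity: 0.68 × 0.47 = 0.3196.
The CYP3A4 pathway (26% of clearance) rises to 5.6× activity: 0.26 × 5.6 = 1.456.
Non-CYP routes (6%) are unchanged.
CL_new/CL_old = 0.3196 + 1.456 + 0.06 = 1.8356.
New steady-state concentration = 79.8 / 1.8356 = 43.5 ng/mL (concentration scales inversely with clearance).

43.5 ng/mL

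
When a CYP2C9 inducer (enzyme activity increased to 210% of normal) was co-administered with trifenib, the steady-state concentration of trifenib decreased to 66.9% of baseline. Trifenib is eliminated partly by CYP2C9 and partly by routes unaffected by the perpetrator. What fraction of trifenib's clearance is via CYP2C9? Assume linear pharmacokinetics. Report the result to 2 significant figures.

Let fm be the CYP2C9 fraction. New clearance relative to baseline = fm × 2.1 + (1 − fm).
Steady-state concentration ratio = 1 / (new CL fraction), so new CL fraction = 1 / 0.669 = 1.495.
fm × 2.1 + 1 − fm = 1.495  ⇒  fm × (2.1 − 1) = 0.4948  ⇒  fm = 0.45.

0.45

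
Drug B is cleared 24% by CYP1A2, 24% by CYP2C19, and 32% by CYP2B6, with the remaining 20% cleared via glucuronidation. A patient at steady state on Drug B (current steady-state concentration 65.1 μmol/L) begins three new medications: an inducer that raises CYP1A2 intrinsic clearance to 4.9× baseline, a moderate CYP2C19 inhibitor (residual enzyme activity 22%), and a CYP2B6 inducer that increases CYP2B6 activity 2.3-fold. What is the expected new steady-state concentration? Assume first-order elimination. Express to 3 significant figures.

30.1 μmol/L

CYP1A2: 0.24 × 4.9 = 1.176
CYP2C19: 0.24 × 0.22 = 0.0528
CYP2B6: 0.32 × 2.3 = 0.736
Other: 0.2 (unchanged)
New clearance relative to baseline: 1.176 + 0.0528 + 0.736 + 0.2 = 2.1648.
Steady-state concentration ∝ 1/CL: new value = 65.1 / 2.1648 = 30.1 μmol/L.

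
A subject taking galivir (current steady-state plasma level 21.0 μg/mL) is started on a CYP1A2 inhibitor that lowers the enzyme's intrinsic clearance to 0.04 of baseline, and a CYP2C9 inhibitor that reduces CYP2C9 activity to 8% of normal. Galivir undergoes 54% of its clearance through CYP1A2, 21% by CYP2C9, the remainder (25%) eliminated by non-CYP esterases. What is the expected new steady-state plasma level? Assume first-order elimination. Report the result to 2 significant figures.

73 μg/mL

CYP1A2: 0.54 × 0.04 = 0.0216
CYP2C9: 0.21 × 0.08 = 0.0168
Other: 0.25 (unchanged)
Relative clearance = 0.0216 + 0.0168 + 0.25 = 0.2884.
Dividing the baseline by the relative clearance: 21.0 / 0.2884 = 73 μg/mL.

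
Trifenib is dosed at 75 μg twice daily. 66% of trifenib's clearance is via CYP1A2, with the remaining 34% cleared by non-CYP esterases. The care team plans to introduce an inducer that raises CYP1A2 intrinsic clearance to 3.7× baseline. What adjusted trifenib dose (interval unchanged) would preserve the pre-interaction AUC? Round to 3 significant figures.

209 μg

The CYP1A2 pathway (66% of clearance) is boosted to 3.7× activity: 0.66 × 3.7 = 2.442.
Non-CYP routes (34%) are unchanged.
Relative clearance = 2.442 + 0.34 = 2.782.
To maintain the same steady-state level, dose must scale with clearance: new dose = 75 × 2.782 = 209 μg.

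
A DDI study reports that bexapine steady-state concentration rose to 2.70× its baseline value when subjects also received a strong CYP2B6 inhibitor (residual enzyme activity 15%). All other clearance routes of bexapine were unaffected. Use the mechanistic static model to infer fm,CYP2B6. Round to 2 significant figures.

Let fm be the CYP2B6 fraction. New clearance relative to baseline = fm × 0.15 + (1 − fm).
Steady-state concentration ratio = 1 / (new CL fraction), so new CL fraction = 1 / 2.70 = 0.3704.
fm × 0.15 + 1 − fm = 0.3704  ⇒  fm × (0.15 − 1) = −0.6296  ⇒  fm = 0.74.

0.74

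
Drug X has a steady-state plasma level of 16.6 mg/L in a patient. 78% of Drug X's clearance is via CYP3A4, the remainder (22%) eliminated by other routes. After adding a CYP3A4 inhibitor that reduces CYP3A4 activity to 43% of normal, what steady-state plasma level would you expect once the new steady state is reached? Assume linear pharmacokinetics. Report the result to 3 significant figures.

29.9 mg/L

CYP3A4: 0.78 × 0.43 = 0.3354
Other: 0.22 (unchanged)
Relative clearance = 0.3354 + 0.22 = 0.5554.
With dosing unchanged, steady-state plasma level scales as 1/CL: 16.6 / 0.5554 = 29.9 mg/L.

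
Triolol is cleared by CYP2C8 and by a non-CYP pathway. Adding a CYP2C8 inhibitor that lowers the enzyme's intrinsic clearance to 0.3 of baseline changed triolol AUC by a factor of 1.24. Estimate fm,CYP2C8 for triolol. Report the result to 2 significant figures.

0.28

Write x for the fraction cleared via CYP2C8. The observed AUC change means clearance fell to 1/1.24 = 0.8065 of baseline.
Setting x·0.3 + (1 − x) = 0.8065 and solving: x = (0.8065 − 1)/(0.3 − 1) = 0.28.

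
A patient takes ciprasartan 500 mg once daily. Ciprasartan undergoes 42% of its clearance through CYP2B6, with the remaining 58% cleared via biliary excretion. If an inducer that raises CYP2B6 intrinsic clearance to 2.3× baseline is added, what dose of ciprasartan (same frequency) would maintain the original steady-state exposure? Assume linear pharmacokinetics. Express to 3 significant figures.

The CYP2B6 pathway (42% of clearance) rises to 2.3× activity: 0.42 × 2.3 = 0.966.
Non-CYP routes (58%) are unchanged.
CL_new/CL_old = 0.966 + 0.58 = 1.546.
Exposure is unchanged when dose changes in proportion to clearance. New dose = 500 mg × 1.546 = 773 mg.

773 mg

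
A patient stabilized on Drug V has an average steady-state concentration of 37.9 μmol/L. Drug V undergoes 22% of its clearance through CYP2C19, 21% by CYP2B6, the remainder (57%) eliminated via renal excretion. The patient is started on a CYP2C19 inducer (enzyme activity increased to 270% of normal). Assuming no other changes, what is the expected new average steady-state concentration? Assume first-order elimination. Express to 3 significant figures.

27.6 μmol/L

The CYP2C19 pathway (22% of clearance) increases to 2.7× activity: 0.22 × 2.7 = 0.594.
CYP2B6 (21%) and the residual 57% are unaffected.
New clearance relative to baseline: 0.594 + 0.21 + 0.57 = 1.374.
Average steady-state concentration ∝ 1/CL, so new value = 37.9 / 1.374 = 27.6 μmol/L.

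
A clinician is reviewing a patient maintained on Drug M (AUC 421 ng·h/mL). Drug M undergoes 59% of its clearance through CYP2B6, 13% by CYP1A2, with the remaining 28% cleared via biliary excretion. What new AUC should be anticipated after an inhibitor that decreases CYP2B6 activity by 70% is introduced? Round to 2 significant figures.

7.2 × 10² ng·h/mL

CYP2B6: 0.59 × 0.3 = 0.177
CYP1A2: 0.13 (unchanged)
Other: 0.28 (unchanged)
Relative clearance = 0.177 + 0.13 + 0.28 = 0.587.
New AUC = baseline ÷ relative clearance = 421 / 0.587 = 7.2 × 10² ng·h/mL.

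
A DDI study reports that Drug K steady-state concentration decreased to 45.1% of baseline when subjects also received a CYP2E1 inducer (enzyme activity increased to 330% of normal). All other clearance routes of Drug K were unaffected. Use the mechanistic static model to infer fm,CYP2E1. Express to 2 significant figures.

CL'/CL = 1 / 0.451 = 2.217
3.3·fm + (1 − fm) = 2.217
fm = (2.217 − 1) / (3.3 − 1) = 0.53

0.53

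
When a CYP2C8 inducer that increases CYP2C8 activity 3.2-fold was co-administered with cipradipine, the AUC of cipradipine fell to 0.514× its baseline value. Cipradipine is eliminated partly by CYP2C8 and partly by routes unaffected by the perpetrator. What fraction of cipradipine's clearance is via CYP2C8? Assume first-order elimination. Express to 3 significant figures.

0.430

Let x = fm,CYP2C8. Because AUC ∝ 1/CL, relative clearance rose to 1/0.514 = 1.946.
Only the CYP2C8 route changed, so 1.946 = x·3.2 + (1 − x), giving x = 0.430.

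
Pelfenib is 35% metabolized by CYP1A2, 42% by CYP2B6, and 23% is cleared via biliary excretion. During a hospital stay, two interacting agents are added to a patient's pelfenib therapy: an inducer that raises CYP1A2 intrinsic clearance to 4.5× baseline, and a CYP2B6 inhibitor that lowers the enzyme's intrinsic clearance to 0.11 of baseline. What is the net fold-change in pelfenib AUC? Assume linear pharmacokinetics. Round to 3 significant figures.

0.540

The CYP1A2 pathway (35% of clearance) is boosted to 4.5× activity: 0.35 × 4.5 = 1.575.
The CYP2B6 pathway (42% of clearance) drops to 0.11× activity: 0.42 × 0.11 = 0.0462.
Non-CYP routes (23%) are unchanged.
CL_new/CL_old = 1.575 + 0.0462 + 0.23 = 1.8512.
Because AUC varies inversely with clearance, the combined effect is 1 / 1.8512 = 0.540.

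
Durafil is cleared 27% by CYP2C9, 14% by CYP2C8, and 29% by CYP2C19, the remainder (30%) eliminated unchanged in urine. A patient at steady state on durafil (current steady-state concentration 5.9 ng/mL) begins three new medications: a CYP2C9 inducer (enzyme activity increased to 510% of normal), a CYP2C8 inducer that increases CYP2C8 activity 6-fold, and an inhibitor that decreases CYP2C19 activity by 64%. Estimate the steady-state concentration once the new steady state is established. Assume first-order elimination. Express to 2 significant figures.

2.3 ng/mL

The CYP2C9 pathway (27% of clearance) increases to 5.1× activity: 0.27 × 5.1 = 1.377.
The CYP2C8 pathway (14% of clearance) is boosted to 6× activity: 0.14 × 6 = 0.84.
The CYP2C19 pathway (29% of clearance) falls to 0.36× activity: 0.29 × 0.36 = 0.1044.
The remaining 30% of clearance is unaffected.
CL_new/CL_old = 1.377 + 0.84 + 0.1044 + 0.3 = 2.6214.
Dividing the baseline by the relative clearance: 5.9 / 2.6214 = 2.3 ng/mL.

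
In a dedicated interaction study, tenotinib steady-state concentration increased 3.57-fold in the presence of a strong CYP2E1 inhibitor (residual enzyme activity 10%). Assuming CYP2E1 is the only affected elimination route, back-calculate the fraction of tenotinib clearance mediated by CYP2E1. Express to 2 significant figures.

Write x for the fraction cleared via CYP2E1. The observed steady-state concentration change means clearance fell to 1/3.57 = 0.2801 of baseline.
Setting x·0.1 + (1 − x) = 0.2801 and solving: x = (0.2801 − 1)/(0.1 − 1) = 0.80.

0.80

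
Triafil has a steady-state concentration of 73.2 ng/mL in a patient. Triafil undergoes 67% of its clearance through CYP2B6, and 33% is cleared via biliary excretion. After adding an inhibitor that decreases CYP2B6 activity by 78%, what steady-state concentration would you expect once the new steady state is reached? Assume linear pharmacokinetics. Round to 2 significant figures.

1.5 × 10² ng/mL

The CYP2B6 pathway (67% of clearance) falls to 0.22× activity: 0.67 × 0.22 = 0.1474.
The remaining 33% of clearance is unaffected.
Relative clearance = 0.1474 + 0.33 = 0.4774.
New steady-state concentration = baseline ÷ relative clearance = 73.2 / 0.4774 = 1.5 × 10² ng/mL.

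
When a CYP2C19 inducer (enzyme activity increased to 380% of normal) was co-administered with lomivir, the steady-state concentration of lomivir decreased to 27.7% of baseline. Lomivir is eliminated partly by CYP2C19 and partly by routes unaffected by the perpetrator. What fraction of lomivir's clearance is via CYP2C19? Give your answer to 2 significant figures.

CL'/CL = 1 / 0.277 = 3.61
3.8·fm + (1 − fm) = 3.61
fm = (3.61 − 1) / (3.8 − 1) = 0.93

0.93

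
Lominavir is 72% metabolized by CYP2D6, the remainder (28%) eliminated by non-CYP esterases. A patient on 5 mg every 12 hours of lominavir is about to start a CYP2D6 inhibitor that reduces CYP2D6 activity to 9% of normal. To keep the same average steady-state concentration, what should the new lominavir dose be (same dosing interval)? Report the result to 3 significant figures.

1.72 mg

The CYP2D6 pathway (72% of clearance) drops to 0.09× activity: 0.72 × 0.09 = 0.0648.
Non-CYP routes (28%) are unchanged.
CL_new/CL_old = 0.0648 + 0.28 = 0.3448.
Exposure is unchanged when dose changes in proportion to clearance. New dose = 5 mg × 0.3448 = 1.72 mg.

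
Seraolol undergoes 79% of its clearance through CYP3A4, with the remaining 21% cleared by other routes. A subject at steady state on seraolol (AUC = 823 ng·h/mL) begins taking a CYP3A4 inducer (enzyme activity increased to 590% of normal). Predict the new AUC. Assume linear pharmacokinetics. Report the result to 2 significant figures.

1.7 × 10² ng·h/mL

The CYP3A4 pathway (79% of clearance) increases to 5.9× activity: 0.79 × 5.9 = 4.661.
Non-CYP routes (21%) are unchanged.
Relative clearance = 4.661 + 0.21 = 4.871.
With dosing unchanged, AUC scales as 1/CL: 823 / 4.871 = 1.7 × 10² ng·h/mL.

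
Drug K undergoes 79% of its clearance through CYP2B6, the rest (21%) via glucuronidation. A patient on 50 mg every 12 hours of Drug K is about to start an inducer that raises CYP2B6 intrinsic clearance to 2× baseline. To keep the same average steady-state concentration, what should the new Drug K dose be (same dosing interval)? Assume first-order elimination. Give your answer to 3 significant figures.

89.5 mg

The CYP2B6 pathway (79% of clearance) rises to 2× activity: 0.79 × 2 = 1.58.
The remaining 21% of clearance is unaffected.
CL_new/CL_old = 1.58 + 0.21 = 1.79.
Css,avg = (dose rate)/CL, so holding Css fixed requires dose ∝ CL: 50 × 1.79 = 89.5 mg.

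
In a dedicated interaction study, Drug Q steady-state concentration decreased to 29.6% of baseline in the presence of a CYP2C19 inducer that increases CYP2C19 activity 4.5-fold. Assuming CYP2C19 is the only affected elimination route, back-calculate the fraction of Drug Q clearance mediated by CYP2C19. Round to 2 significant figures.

0.68

CL'/CL = 1 / 0.296 = 3.378
4.5·fm + (1 − fm) = 3.378
fm = (3.378 − 1) / (4.5 − 1) = 0.68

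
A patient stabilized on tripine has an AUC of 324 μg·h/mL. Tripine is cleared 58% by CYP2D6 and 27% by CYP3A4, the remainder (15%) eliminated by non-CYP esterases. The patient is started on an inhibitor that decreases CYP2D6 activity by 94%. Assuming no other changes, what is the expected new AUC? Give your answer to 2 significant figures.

CYP2D6: 0.58 × 0.06 = 0.0348
CYP3A4: 0.27 (unchanged)
Other: 0.15 (unchanged)
Relative clearance = 0.0348 + 0.27 + 0.15 = 0.4548.
AUC ∝ 1/CL, so new value = 324 / 0.4548 = 7.1 × 10² μg·h/mL.

7.1 × 10² μg·h/mL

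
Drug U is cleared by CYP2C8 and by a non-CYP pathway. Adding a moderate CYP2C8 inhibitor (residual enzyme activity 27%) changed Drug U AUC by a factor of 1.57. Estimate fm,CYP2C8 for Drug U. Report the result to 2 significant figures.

0.50

Let x = fm,CYP2C8. Because AUC ∝ 1/CL, relative clearance fell to 1/1.57 = 0.6369.
Setting x·0.27 + (1 − x) = 0.6369 and solving: x = (0.6369 − 1)/(0.27 − 1) = 0.50.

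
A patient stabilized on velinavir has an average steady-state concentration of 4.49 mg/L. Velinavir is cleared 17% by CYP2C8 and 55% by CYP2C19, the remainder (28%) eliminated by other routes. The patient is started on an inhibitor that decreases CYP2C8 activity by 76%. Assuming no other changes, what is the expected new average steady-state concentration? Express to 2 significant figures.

5.2 mg/L

The CYP2C8 pathway (17% of clearance) falls to 0.24× activity: 0.17 × 0.24 = 0.0408.
CYP2C19 (55%) and the residual 28% are unaffected.
New clearance relative to baseline: 0.0408 + 0.55 + 0.28 = 0.8708.
Average steady-state concentration ∝ 1/CL, so new value = 4.49 / 0.8708 = 5.2 mg/L.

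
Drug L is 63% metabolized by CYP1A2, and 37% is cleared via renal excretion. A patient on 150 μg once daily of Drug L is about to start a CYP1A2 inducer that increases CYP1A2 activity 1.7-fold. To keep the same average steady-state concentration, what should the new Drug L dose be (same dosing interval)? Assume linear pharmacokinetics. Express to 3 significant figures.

The CYP1A2 pathway (63% of clearance) increases to 1.7× activity: 0.63 × 1.7 = 1.071.
Non-CYP routes (37%) are unchanged.
CL_new/CL_old = 1.071 + 0.37 = 1.441.
Css,avg = (dose rate)/CL, so holding Css fixed requires dose ∝ CL: 150 × 1.441 = 216 μg.

216 μg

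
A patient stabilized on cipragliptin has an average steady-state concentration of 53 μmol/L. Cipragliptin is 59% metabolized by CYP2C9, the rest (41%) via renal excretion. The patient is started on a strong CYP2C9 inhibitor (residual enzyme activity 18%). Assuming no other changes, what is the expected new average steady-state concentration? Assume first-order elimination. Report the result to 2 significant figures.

The CYP2C9 pathway (59% of clearance) drops to 0.18× activity: 0.59 × 0.18 = 0.1062.
Non-CYP routes (41%) are unchanged.
Relative clearance = 0.1062 + 0.41 = 0.5162.
With dosing unchanged, average steady-state concentration scales as 1/CL: 53 / 0.5162 = 1.0 × 10² μmol/L.

1.0 × 10² μmol/L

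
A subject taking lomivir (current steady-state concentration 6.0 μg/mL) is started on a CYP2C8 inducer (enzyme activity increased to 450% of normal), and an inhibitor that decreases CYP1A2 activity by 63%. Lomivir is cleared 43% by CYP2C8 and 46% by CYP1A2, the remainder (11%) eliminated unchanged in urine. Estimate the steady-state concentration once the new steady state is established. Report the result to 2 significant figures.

The CYP2C8 pathway (43% of clearance) rises to 4.5× activity: 0.43 × 4.5 = 1.935.
The CYP1A2 pathway (46% of clearance) drops to 0.37× activity: 0.46 × 0.37 = 0.1702.
Non-CYP routes (11%) are unchanged.
New clearance relative to baseline: 1.935 + 0.1702 + 0.11 = 2.2152.
Dividing the baseline by the relative clearance: 6.0 / 2.2152 = 2.7 μg/mL.

2.7 μg/mL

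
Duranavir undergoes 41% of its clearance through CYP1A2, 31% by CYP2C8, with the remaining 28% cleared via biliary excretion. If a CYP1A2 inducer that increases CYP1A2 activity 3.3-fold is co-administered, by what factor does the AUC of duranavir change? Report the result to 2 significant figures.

0.51

CYP1A2: 0.41 × 3.3 = 1.353
CYP2C8: 0.31 (unchanged)
Other: 0.28 (unchanged)
Relative clearance = 1.353 + 0.31 + 0.28 = 1.943.
Since AUC ∝ 1/CL, the ratio is 1 / 1.943 = 0.51.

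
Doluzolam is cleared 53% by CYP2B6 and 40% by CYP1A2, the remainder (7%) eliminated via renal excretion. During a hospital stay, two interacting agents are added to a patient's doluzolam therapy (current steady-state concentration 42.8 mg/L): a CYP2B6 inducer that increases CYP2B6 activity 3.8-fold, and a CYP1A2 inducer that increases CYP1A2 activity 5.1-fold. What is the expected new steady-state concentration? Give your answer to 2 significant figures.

CYP2B6: 0.53 × 3.8 = 2.014
CYP1A2: 0.4 × 5.1 = 2.04
Other: 0.07 (unchanged)
Relative clearance = 2.014 + 2.04 + 0.07 = 4.124.
Dividing the baseline by the relative clearance: 42.8 / 4.124 = 10 mg/L.

10 mg/L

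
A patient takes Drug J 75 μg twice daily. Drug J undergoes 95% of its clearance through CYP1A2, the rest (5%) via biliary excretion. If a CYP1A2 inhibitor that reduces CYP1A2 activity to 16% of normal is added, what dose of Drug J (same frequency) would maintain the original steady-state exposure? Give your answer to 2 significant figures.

The CYP1A2 pathway (95% of clearance) is reduced to 0.16× activity: 0.95 × 0.16 = 0.152.
Non-CYP routes (5%) are unchanged.
New clearance relative to baseline: 0.152 + 0.05 = 0.202.
Exposure is unchanged when dose changes in proportion to clearance. New dose = 75 μg × 0.202 = 15 μg.

15 μg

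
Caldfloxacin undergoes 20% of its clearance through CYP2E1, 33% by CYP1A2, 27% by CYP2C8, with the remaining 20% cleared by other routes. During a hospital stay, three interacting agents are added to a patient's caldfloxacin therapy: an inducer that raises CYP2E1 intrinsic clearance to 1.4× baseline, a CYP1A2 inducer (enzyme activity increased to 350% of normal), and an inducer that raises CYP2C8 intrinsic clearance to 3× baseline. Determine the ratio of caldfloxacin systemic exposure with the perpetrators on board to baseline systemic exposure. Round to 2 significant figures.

CYP2E1: 0.2 × 1.4 = 0.28
CYP1A2: 0.33 × 3.5 = 1.155
CYP2C8: 0.27 × 3 = 0.81
Other: 0.2 (unchanged)
CL_new/CL_old = 0.28 + 1.155 + 0.81 + 0.2 = 2.445.
Systemic exposure ∝ 1/CL: fold-change = 1 / 2.445 = 0.41.

0.41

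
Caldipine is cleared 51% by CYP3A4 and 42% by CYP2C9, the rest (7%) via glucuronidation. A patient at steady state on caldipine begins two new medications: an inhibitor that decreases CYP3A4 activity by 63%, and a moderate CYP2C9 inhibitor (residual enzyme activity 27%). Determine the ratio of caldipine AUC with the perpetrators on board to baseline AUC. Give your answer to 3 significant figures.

2.69

The CYP3A4 pathway (51% of clearance) is reduced to 0.37× activity: 0.51 × 0.37 = 0.1887.
The CYP2C9 pathway (42% of clearance) drops to 0.27× activity: 0.42 × 0.27 = 0.1134.
The remaining 7% of clearance is unaffected.
Relative clearance = 0.1887 + 0.1134 + 0.07 = 0.3721.
Net AUC ratio = 1 / 0.3721 = 2.69.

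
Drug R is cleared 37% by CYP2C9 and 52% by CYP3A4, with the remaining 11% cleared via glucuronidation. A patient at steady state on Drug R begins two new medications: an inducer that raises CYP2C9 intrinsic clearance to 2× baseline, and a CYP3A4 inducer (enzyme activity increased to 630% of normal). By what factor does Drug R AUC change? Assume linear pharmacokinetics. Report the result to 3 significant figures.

0.242

CYP2C9: 0.37 × 2 = 0.74
CYP3A4: 0.52 × 6.3 = 3.276
Other: 0.11 (unchanged)
CL_new/CL_old = 0.74 + 3.276 + 0.11 = 4.126.
AUC ∝ 1/CL: fold-change = 1 / 4.126 = 0.242.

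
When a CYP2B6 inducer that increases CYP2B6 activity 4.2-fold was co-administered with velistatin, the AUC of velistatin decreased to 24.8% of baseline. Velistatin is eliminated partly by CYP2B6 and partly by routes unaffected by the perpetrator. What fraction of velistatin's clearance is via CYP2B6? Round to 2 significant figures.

0.95

Let fm be the CYP2B6 fraction. New clearance relative to baseline = fm × 4.2 + (1 − fm).
AUC ratio = 1 / (new CL fraction), so new CL fraction = 1 / 0.248 = 4.032.
fm × 4.2 + 1 − fm = 4.032  ⇒  fm × (4.2 − 1) = 3.032  ⇒  fm = 0.95.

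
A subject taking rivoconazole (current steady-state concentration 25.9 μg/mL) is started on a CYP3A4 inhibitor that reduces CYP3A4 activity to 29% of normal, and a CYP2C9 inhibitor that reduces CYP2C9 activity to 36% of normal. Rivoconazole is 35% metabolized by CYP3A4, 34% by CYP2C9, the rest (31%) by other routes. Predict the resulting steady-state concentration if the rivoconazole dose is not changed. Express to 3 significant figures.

48.5 μg/mL

The CYP3A4 pathway (35% of clearance) drops to 0.29× activity: 0.35 × 0.29 = 0.1015.
The CYP2C9 pathway (34% of clearance) is reduced to 0.36× activity: 0.34 × 0.36 = 0.1224.
Non-CYP routes (31%) are unchanged.
Relative clearance = 0.1015 + 0.1224 + 0.31 = 0.5339.
Dividing the baseline by the relative clearance: 25.9 / 0.5339 = 48.5 μg/mL.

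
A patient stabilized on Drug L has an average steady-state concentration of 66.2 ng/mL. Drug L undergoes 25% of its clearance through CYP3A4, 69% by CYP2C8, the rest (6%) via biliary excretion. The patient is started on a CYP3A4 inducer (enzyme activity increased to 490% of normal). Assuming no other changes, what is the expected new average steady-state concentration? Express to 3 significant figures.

CYP3A4: 0.25 × 4.9 = 1.225
CYP2C8: 0.69 (unchanged)
Other: 0.06 (unchanged)
New clearance relative to baseline: 1.225 + 0.69 + 0.06 = 1.975.
New average steady-state concentration = baseline ÷ relative clearance = 66.2 / 1.975 = 33.5 ng/mL.

33.5 ng/mL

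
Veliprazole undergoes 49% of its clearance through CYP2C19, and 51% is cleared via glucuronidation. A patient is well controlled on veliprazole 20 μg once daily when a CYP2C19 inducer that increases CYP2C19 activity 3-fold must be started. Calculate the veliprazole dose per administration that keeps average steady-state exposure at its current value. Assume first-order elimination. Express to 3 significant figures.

39.6 μg

CYP2C19: 0.49 × 3 = 1.47
Other: 0.51 (unchanged)
CL_new/CL_old = 1.47 + 0.51 = 1.98.
To maintain the same steady-state level, dose must scale with clearance: new dose = 20 × 1.98 = 39.6 μg.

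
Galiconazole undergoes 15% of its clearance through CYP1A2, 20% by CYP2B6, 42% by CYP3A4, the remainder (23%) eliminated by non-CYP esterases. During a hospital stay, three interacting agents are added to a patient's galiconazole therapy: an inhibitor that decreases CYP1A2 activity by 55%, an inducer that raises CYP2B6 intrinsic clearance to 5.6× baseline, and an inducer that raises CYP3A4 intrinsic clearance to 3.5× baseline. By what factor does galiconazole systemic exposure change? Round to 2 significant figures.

The CYP1A2 pathway (15% of clearance) is reduced to 0.45× activity: 0.15 × 0.45 = 0.0675.
The CYP2B6 pathway (20% of clearance) rises to 5.6× activity: 0.2 × 5.6 = 1.12.
The CYP3A4 pathway (42% of clearance) is boosted to 3.5× activity: 0.42 × 3.5 = 1.47.
The remaining 23% of clearance is unaffected.
Relative clearance = 0.0675 + 1.12 + 1.47 + 0.23 = 2.8875.
Systemic exposure ∝ 1/CL: fold-change = 1 / 2.8875 = 0.35.

0.35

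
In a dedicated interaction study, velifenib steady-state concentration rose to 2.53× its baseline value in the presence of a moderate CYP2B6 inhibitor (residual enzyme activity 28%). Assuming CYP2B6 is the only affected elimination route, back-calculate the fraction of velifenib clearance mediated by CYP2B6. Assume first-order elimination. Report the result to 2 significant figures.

CL'/CL = 1 / 2.53 = 0.3953
0.28·fm + (1 − fm) = 0.3953
fm = (0.3953 − 1) / (0.28 − 1) = 0.84

0.84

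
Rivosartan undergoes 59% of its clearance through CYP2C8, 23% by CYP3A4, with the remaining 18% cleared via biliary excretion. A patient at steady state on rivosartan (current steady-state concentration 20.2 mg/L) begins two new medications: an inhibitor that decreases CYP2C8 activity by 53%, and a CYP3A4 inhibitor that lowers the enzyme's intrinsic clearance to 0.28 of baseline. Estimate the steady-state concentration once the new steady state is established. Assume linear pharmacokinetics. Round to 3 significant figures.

The CYP2C8 pathway (59% of clearance) is reduced to 0.47× activity: 0.59 × 0.47 = 0.2773.
The CYP3A4 pathway (23% of clearance) drops to 0.28× activity: 0.23 × 0.28 = 0.0644.
Non-CYP routes (18%) are unchanged.
Relative clearance = 0.2773 + 0.0644 + 0.18 = 0.5217.
Dividing the baseline by the relative clearance: 20.2 / 0.5217 = 38.7 mg/L.

38.7 mg/L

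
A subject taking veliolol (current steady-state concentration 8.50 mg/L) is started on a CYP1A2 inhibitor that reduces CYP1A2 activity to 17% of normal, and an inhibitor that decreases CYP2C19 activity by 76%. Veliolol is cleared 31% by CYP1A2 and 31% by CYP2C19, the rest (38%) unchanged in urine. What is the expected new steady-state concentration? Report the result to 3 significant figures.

16.8 mg/L

CYP1A2: 0.31 × 0.17 = 0.0527
CYP2C19: 0.31 × 0.24 = 0.0744
Other: 0.38 (unchanged)
CL_new/CL_old = 0.0527 + 0.0744 + 0.38 = 0.5071.
Dividing the baseline by the relative clearance: 8.50 / 0.5071 = 16.8 mg/L.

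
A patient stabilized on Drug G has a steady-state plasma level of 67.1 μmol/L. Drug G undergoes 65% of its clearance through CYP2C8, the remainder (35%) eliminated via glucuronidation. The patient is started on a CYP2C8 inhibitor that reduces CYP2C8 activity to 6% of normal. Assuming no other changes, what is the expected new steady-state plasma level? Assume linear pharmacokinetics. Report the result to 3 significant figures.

CYP2C8: 0.65 × 0.06 = 0.039
Other: 0.35 (unchanged)
CL_new/CL_old = 0.039 + 0.35 = 0.389.
New steady-state plasma level = baseline ÷ relative clearance = 67.1 / 0.389 = 172 μmol/L.

172 μmol/L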